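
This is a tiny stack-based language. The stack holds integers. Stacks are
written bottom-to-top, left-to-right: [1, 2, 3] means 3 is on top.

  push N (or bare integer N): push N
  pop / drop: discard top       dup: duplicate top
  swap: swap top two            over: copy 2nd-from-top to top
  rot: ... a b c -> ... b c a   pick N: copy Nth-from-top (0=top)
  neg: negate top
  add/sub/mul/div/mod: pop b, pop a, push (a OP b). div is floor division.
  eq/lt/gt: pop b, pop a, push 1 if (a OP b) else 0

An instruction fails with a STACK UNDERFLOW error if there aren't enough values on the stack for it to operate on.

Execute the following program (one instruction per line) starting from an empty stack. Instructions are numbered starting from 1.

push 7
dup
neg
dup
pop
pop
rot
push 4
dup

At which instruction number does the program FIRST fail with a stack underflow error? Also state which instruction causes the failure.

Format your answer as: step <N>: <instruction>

Answer: step 7: rot

Derivation:
Step 1 ('push 7'): stack = [7], depth = 1
Step 2 ('dup'): stack = [7, 7], depth = 2
Step 3 ('neg'): stack = [7, -7], depth = 2
Step 4 ('dup'): stack = [7, -7, -7], depth = 3
Step 5 ('pop'): stack = [7, -7], depth = 2
Step 6 ('pop'): stack = [7], depth = 1
Step 7 ('rot'): needs 3 value(s) but depth is 1 — STACK UNDERFLOW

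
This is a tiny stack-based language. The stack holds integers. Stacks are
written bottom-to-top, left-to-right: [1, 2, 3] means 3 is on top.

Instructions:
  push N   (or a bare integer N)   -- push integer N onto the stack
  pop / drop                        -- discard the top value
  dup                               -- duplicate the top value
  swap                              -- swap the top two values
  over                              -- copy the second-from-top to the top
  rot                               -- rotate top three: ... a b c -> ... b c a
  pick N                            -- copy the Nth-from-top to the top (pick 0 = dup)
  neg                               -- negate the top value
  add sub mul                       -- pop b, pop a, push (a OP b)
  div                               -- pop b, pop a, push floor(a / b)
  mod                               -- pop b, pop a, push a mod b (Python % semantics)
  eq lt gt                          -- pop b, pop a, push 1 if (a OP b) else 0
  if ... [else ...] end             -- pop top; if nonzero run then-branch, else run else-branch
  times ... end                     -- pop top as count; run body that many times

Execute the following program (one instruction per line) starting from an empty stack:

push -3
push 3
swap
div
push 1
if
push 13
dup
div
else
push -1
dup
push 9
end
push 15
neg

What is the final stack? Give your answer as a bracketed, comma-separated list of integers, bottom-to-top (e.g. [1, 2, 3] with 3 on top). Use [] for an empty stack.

After 'push -3': [-3]
After 'push 3': [-3, 3]
After 'swap': [3, -3]
After 'div': [-1]
After 'push 1': [-1, 1]
After 'if': [-1]
After 'push 13': [-1, 13]
After 'dup': [-1, 13, 13]
After 'div': [-1, 1]
After 'push 15': [-1, 1, 15]
After 'neg': [-1, 1, -15]

Answer: [-1, 1, -15]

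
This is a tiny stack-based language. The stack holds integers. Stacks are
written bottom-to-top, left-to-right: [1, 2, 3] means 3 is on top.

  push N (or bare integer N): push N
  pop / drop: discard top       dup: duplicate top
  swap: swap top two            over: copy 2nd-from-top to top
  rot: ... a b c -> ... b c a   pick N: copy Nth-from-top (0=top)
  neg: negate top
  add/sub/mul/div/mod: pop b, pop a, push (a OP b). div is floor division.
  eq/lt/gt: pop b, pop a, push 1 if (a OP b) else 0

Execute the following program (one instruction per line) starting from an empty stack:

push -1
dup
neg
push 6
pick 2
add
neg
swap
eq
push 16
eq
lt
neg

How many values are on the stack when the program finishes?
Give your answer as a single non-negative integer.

Answer: 1

Derivation:
After 'push -1': stack = [-1] (depth 1)
After 'dup': stack = [-1, -1] (depth 2)
After 'neg': stack = [-1, 1] (depth 2)
After 'push 6': stack = [-1, 1, 6] (depth 3)
After 'pick 2': stack = [-1, 1, 6, -1] (depth 4)
After 'add': stack = [-1, 1, 5] (depth 3)
After 'neg': stack = [-1, 1, -5] (depth 3)
After 'swap': stack = [-1, -5, 1] (depth 3)
After 'eq': stack = [-1, 0] (depth 2)
After 'push 16': stack = [-1, 0, 16] (depth 3)
After 'eq': stack = [-1, 0] (depth 2)
After 'lt': stack = [1] (depth 1)
After 'neg': stack = [-1] (depth 1)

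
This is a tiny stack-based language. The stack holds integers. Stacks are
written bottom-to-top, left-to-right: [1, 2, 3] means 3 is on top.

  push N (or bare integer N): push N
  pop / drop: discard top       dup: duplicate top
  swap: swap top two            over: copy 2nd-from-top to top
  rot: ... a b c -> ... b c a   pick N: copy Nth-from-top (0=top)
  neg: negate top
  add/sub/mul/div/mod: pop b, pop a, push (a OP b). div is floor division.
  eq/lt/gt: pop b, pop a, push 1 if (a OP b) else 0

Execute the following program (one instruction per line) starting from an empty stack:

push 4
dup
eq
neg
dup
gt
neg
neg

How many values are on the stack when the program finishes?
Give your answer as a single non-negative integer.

Answer: 1

Derivation:
After 'push 4': stack = [4] (depth 1)
After 'dup': stack = [4, 4] (depth 2)
After 'eq': stack = [1] (depth 1)
After 'neg': stack = [-1] (depth 1)
After 'dup': stack = [-1, -1] (depth 2)
After 'gt': stack = [0] (depth 1)
After 'neg': stack = [0] (depth 1)
After 'neg': stack = [0] (depth 1)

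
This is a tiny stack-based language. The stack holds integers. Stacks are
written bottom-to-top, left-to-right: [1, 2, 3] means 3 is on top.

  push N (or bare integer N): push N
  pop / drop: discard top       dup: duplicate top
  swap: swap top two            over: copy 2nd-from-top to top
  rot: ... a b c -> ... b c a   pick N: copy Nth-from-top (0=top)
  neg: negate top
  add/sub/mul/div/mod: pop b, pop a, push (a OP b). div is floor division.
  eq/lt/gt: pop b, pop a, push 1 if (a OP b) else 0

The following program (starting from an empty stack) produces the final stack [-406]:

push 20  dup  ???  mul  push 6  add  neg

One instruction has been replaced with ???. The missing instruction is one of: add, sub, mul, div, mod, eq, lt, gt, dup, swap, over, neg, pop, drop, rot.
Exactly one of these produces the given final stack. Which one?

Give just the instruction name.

Answer: swap

Derivation:
Stack before ???: [20, 20]
Stack after ???:  [20, 20]
The instruction that transforms [20, 20] -> [20, 20] is: swap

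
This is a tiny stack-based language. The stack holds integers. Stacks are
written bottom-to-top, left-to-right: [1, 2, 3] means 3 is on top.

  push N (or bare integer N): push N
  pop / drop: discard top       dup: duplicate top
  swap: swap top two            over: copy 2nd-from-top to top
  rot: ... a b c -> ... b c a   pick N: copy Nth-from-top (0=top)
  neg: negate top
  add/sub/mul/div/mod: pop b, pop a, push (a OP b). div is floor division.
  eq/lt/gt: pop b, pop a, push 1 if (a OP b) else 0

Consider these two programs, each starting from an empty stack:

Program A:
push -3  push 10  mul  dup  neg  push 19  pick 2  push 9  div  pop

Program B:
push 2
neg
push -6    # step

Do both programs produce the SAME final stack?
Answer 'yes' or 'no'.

Program A trace:
  After 'push -3': [-3]
  After 'push 10': [-3, 10]
  After 'mul': [-30]
  After 'dup': [-30, -30]
  After 'neg': [-30, 30]
  After 'push 19': [-30, 30, 19]
  After 'pick 2': [-30, 30, 19, -30]
  After 'push 9': [-30, 30, 19, -30, 9]
  After 'div': [-30, 30, 19, -4]
  After 'pop': [-30, 30, 19]
Program A final stack: [-30, 30, 19]

Program B trace:
  After 'push 2': [2]
  After 'neg': [-2]
  After 'push -6': [-2, -6]
Program B final stack: [-2, -6]
Same: no

Answer: no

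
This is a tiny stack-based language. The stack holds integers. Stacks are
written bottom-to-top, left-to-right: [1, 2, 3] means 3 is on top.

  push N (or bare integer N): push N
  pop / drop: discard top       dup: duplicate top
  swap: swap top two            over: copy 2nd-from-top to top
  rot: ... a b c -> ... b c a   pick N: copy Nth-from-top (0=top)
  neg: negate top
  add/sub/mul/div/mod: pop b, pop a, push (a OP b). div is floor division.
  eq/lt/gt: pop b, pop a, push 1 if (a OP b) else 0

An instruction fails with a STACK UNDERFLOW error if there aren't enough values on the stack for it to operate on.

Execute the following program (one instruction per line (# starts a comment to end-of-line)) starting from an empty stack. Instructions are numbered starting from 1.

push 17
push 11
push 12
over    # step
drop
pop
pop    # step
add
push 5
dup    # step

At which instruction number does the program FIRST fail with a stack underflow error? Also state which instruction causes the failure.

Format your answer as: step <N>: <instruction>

Answer: step 8: add

Derivation:
Step 1 ('push 17'): stack = [17], depth = 1
Step 2 ('push 11'): stack = [17, 11], depth = 2
Step 3 ('push 12'): stack = [17, 11, 12], depth = 3
Step 4 ('over'): stack = [17, 11, 12, 11], depth = 4
Step 5 ('drop'): stack = [17, 11, 12], depth = 3
Step 6 ('pop'): stack = [17, 11], depth = 2
Step 7 ('pop'): stack = [17], depth = 1
Step 8 ('add'): needs 2 value(s) but depth is 1 — STACK UNDERFLOW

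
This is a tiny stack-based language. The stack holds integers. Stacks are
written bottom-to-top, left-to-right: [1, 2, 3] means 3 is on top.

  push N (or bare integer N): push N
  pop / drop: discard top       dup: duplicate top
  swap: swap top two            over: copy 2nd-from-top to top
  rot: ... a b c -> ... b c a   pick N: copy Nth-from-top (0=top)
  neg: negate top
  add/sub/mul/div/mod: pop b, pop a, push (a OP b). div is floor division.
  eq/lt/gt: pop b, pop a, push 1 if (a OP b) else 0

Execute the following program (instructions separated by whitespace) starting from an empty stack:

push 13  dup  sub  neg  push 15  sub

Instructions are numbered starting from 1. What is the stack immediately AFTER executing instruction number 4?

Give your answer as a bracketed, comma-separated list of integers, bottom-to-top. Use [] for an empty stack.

Answer: [0]

Derivation:
Step 1 ('push 13'): [13]
Step 2 ('dup'): [13, 13]
Step 3 ('sub'): [0]
Step 4 ('neg'): [0]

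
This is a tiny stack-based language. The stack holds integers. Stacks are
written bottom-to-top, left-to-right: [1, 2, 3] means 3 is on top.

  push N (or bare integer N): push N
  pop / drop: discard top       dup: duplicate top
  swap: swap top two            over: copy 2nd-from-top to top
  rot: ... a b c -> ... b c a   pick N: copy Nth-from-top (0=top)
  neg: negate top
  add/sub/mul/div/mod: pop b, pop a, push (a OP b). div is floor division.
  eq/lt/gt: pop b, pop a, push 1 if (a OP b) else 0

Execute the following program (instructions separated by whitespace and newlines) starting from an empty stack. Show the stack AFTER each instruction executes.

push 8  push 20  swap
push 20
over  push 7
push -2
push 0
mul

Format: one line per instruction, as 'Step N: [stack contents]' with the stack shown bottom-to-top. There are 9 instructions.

Step 1: [8]
Step 2: [8, 20]
Step 3: [20, 8]
Step 4: [20, 8, 20]
Step 5: [20, 8, 20, 8]
Step 6: [20, 8, 20, 8, 7]
Step 7: [20, 8, 20, 8, 7, -2]
Step 8: [20, 8, 20, 8, 7, -2, 0]
Step 9: [20, 8, 20, 8, 7, 0]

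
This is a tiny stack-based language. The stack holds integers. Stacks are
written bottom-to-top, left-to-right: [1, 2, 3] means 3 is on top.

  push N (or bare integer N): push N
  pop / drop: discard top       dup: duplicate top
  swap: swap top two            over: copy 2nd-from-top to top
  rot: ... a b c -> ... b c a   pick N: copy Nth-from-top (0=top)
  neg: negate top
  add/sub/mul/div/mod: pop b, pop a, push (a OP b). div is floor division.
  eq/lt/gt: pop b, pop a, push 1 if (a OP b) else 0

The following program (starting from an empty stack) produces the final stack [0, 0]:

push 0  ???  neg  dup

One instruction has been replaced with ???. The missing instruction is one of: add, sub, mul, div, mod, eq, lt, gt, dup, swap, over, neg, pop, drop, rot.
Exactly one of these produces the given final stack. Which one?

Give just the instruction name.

Stack before ???: [0]
Stack after ???:  [0]
The instruction that transforms [0] -> [0] is: neg

Answer: neg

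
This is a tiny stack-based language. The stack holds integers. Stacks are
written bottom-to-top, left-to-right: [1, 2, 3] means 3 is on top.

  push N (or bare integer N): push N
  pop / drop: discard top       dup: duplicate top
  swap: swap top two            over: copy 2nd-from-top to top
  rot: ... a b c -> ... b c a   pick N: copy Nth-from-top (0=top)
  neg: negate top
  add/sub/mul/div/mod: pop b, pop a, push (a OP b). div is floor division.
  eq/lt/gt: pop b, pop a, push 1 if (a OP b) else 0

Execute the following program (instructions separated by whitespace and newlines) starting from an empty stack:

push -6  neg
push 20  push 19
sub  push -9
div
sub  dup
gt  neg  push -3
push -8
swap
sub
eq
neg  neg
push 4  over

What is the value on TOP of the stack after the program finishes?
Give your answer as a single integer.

Answer: 0

Derivation:
After 'push -6': [-6]
After 'neg': [6]
After 'push 20': [6, 20]
After 'push 19': [6, 20, 19]
After 'sub': [6, 1]
After 'push -9': [6, 1, -9]
After 'div': [6, -1]
After 'sub': [7]
After 'dup': [7, 7]
After 'gt': [0]
After 'neg': [0]
After 'push -3': [0, -3]
After 'push -8': [0, -3, -8]
After 'swap': [0, -8, -3]
After 'sub': [0, -5]
After 'eq': [0]
After 'neg': [0]
After 'neg': [0]
After 'push 4': [0, 4]
After 'over': [0, 4, 0]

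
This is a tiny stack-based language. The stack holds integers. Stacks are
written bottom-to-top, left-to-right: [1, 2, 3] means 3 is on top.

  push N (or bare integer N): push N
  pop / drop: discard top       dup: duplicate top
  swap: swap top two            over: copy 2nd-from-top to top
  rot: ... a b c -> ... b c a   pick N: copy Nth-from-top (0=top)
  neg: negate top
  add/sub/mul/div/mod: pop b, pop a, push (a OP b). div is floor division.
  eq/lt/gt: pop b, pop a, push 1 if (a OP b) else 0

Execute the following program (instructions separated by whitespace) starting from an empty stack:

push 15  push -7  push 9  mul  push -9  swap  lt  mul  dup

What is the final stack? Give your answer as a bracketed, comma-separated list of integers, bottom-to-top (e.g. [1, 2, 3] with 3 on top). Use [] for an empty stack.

After 'push 15': [15]
After 'push -7': [15, -7]
After 'push 9': [15, -7, 9]
After 'mul': [15, -63]
After 'push -9': [15, -63, -9]
After 'swap': [15, -9, -63]
After 'lt': [15, 0]
After 'mul': [0]
After 'dup': [0, 0]

Answer: [0, 0]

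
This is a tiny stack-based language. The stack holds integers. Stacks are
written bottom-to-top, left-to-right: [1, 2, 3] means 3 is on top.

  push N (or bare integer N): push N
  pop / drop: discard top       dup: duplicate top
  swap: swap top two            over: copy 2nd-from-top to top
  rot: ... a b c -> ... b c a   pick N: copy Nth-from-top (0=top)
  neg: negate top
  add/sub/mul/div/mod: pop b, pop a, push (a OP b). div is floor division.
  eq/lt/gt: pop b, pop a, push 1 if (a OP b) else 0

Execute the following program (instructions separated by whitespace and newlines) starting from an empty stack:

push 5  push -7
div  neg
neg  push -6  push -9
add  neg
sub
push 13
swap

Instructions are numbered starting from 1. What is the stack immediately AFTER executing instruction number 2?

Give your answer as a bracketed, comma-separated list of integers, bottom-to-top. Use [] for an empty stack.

Answer: [5, -7]

Derivation:
Step 1 ('push 5'): [5]
Step 2 ('push -7'): [5, -7]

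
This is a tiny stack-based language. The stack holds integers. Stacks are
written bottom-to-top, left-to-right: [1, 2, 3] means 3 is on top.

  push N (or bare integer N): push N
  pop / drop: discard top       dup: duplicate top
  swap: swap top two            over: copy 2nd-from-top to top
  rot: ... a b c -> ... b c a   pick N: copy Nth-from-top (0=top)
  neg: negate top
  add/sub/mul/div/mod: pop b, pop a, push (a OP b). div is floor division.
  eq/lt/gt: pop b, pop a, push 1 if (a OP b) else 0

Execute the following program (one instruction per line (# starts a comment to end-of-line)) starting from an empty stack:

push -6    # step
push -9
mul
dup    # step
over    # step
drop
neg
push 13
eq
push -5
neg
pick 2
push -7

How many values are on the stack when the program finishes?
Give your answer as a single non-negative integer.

After 'push -6': stack = [-6] (depth 1)
After 'push -9': stack = [-6, -9] (depth 2)
After 'mul': stack = [54] (depth 1)
After 'dup': stack = [54, 54] (depth 2)
After 'over': stack = [54, 54, 54] (depth 3)
After 'drop': stack = [54, 54] (depth 2)
After 'neg': stack = [54, -54] (depth 2)
After 'push 13': stack = [54, -54, 13] (depth 3)
After 'eq': stack = [54, 0] (depth 2)
After 'push -5': stack = [54, 0, -5] (depth 3)
After 'neg': stack = [54, 0, 5] (depth 3)
After 'pick 2': stack = [54, 0, 5, 54] (depth 4)
After 'push -7': stack = [54, 0, 5, 54, -7] (depth 5)

Answer: 5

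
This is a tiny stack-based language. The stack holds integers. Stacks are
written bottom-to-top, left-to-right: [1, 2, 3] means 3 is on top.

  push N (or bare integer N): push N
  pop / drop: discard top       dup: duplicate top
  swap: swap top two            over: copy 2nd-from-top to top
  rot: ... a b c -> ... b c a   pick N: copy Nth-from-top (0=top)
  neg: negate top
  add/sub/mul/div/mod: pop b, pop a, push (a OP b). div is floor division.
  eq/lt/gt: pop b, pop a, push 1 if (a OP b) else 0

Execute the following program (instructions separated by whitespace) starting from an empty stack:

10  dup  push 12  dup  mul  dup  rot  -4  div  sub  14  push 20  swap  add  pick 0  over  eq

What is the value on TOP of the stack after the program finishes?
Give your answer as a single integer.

After 'push 10': [10]
After 'dup': [10, 10]
After 'push 12': [10, 10, 12]
After 'dup': [10, 10, 12, 12]
After 'mul': [10, 10, 144]
After 'dup': [10, 10, 144, 144]
After 'rot': [10, 144, 144, 10]
After 'push -4': [10, 144, 144, 10, -4]
After 'div': [10, 144, 144, -3]
After 'sub': [10, 144, 147]
After 'push 14': [10, 144, 147, 14]
After 'push 20': [10, 144, 147, 14, 20]
After 'swap': [10, 144, 147, 20, 14]
After 'add': [10, 144, 147, 34]
After 'pick 0': [10, 144, 147, 34, 34]
After 'over': [10, 144, 147, 34, 34, 34]
After 'eq': [10, 144, 147, 34, 1]

Answer: 1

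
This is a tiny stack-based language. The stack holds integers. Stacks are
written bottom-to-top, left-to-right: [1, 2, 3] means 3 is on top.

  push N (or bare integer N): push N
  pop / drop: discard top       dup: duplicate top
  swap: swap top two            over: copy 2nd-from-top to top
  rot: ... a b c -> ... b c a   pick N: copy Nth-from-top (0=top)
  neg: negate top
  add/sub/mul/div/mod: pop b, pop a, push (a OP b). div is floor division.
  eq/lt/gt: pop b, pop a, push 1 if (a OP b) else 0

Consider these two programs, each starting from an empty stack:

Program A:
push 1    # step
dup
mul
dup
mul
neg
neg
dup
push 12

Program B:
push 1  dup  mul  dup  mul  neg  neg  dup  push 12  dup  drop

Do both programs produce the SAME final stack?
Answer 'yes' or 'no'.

Program A trace:
  After 'push 1': [1]
  After 'dup': [1, 1]
  After 'mul': [1]
  After 'dup': [1, 1]
  After 'mul': [1]
  After 'neg': [-1]
  After 'neg': [1]
  After 'dup': [1, 1]
  After 'push 12': [1, 1, 12]
Program A final stack: [1, 1, 12]

Program B trace:
  After 'push 1': [1]
  After 'dup': [1, 1]
  After 'mul': [1]
  After 'dup': [1, 1]
  After 'mul': [1]
  After 'neg': [-1]
  After 'neg': [1]
  After 'dup': [1, 1]
  After 'push 12': [1, 1, 12]
  After 'dup': [1, 1, 12, 12]
  After 'drop': [1, 1, 12]
Program B final stack: [1, 1, 12]
Same: yes

Answer: yes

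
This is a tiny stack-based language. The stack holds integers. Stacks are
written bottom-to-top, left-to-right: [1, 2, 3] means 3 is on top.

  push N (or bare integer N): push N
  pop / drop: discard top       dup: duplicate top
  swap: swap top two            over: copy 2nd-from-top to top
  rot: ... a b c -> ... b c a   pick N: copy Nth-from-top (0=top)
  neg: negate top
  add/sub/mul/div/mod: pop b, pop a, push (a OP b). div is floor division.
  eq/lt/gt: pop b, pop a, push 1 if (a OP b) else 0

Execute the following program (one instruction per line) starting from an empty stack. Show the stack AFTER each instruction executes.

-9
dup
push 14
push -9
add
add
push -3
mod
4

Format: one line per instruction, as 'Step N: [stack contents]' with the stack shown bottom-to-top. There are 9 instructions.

Step 1: [-9]
Step 2: [-9, -9]
Step 3: [-9, -9, 14]
Step 4: [-9, -9, 14, -9]
Step 5: [-9, -9, 5]
Step 6: [-9, -4]
Step 7: [-9, -4, -3]
Step 8: [-9, -1]
Step 9: [-9, -1, 4]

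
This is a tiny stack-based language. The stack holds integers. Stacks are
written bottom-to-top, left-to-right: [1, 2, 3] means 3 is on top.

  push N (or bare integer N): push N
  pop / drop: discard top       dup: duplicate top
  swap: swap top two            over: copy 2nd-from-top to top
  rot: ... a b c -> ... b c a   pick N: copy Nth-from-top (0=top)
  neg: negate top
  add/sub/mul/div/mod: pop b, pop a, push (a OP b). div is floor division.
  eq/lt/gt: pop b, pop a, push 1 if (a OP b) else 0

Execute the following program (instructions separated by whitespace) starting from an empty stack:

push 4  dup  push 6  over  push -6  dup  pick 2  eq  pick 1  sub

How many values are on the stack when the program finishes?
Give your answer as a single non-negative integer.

After 'push 4': stack = [4] (depth 1)
After 'dup': stack = [4, 4] (depth 2)
After 'push 6': stack = [4, 4, 6] (depth 3)
After 'over': stack = [4, 4, 6, 4] (depth 4)
After 'push -6': stack = [4, 4, 6, 4, -6] (depth 5)
After 'dup': stack = [4, 4, 6, 4, -6, -6] (depth 6)
After 'pick 2': stack = [4, 4, 6, 4, -6, -6, 4] (depth 7)
After 'eq': stack = [4, 4, 6, 4, -6, 0] (depth 6)
After 'pick 1': stack = [4, 4, 6, 4, -6, 0, -6] (depth 7)
After 'sub': stack = [4, 4, 6, 4, -6, 6] (depth 6)

Answer: 6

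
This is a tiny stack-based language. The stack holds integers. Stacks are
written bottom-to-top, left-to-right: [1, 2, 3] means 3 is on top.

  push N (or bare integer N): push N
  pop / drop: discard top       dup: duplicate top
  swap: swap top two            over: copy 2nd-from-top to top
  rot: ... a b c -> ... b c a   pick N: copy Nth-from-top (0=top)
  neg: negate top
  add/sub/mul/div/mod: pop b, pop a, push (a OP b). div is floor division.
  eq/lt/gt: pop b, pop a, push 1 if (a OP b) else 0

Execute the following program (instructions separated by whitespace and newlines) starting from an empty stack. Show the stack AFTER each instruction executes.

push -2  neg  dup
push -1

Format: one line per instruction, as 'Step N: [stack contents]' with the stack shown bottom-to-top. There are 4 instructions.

Step 1: [-2]
Step 2: [2]
Step 3: [2, 2]
Step 4: [2, 2, -1]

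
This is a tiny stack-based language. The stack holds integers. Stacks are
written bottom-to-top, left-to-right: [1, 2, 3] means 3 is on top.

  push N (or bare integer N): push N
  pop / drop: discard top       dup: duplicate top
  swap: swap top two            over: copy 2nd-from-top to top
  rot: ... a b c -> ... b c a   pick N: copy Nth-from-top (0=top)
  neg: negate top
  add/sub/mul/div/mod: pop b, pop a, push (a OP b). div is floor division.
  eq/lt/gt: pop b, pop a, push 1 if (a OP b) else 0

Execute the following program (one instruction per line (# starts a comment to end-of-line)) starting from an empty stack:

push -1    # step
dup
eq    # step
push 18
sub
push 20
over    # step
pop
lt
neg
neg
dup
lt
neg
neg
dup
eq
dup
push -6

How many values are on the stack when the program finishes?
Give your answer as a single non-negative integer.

After 'push -1': stack = [-1] (depth 1)
After 'dup': stack = [-1, -1] (depth 2)
After 'eq': stack = [1] (depth 1)
After 'push 18': stack = [1, 18] (depth 2)
After 'sub': stack = [-17] (depth 1)
After 'push 20': stack = [-17, 20] (depth 2)
After 'over': stack = [-17, 20, -17] (depth 3)
After 'pop': stack = [-17, 20] (depth 2)
After 'lt': stack = [1] (depth 1)
After 'neg': stack = [-1] (depth 1)
After 'neg': stack = [1] (depth 1)
After 'dup': stack = [1, 1] (depth 2)
After 'lt': stack = [0] (depth 1)
After 'neg': stack = [0] (depth 1)
After 'neg': stack = [0] (depth 1)
After 'dup': stack = [0, 0] (depth 2)
After 'eq': stack = [1] (depth 1)
After 'dup': stack = [1, 1] (depth 2)
After 'push -6': stack = [1, 1, -6] (depth 3)

Answer: 3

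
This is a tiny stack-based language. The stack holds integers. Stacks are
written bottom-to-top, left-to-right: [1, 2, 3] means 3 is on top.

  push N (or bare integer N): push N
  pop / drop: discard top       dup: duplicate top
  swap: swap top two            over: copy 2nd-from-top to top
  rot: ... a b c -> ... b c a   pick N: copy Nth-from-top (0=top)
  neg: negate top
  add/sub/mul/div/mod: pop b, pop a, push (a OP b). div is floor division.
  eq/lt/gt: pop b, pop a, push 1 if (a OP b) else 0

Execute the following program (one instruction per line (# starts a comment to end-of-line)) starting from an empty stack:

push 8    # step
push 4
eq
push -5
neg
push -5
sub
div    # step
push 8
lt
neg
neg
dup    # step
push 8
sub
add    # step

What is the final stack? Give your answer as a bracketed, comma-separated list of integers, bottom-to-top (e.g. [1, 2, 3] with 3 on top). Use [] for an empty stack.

Answer: [-6]

Derivation:
After 'push 8': [8]
After 'push 4': [8, 4]
After 'eq': [0]
After 'push -5': [0, -5]
After 'neg': [0, 5]
After 'push -5': [0, 5, -5]
After 'sub': [0, 10]
After 'div': [0]
After 'push 8': [0, 8]
After 'lt': [1]
After 'neg': [-1]
After 'neg': [1]
After 'dup': [1, 1]
After 'push 8': [1, 1, 8]
After 'sub': [1, -7]
After 'add': [-6]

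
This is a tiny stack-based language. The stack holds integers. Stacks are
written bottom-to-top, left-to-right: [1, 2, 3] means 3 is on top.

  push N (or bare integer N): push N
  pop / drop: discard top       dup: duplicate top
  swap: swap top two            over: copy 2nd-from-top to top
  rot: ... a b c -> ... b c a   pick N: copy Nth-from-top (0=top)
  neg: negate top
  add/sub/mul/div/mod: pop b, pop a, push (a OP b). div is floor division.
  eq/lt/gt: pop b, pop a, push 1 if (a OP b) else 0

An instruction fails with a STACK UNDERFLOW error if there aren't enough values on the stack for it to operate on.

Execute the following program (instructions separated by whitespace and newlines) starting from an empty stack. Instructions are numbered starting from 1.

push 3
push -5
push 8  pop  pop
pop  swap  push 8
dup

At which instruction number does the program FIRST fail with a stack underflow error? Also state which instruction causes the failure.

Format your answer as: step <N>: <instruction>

Step 1 ('push 3'): stack = [3], depth = 1
Step 2 ('push -5'): stack = [3, -5], depth = 2
Step 3 ('push 8'): stack = [3, -5, 8], depth = 3
Step 4 ('pop'): stack = [3, -5], depth = 2
Step 5 ('pop'): stack = [3], depth = 1
Step 6 ('pop'): stack = [], depth = 0
Step 7 ('swap'): needs 2 value(s) but depth is 0 — STACK UNDERFLOW

Answer: step 7: swap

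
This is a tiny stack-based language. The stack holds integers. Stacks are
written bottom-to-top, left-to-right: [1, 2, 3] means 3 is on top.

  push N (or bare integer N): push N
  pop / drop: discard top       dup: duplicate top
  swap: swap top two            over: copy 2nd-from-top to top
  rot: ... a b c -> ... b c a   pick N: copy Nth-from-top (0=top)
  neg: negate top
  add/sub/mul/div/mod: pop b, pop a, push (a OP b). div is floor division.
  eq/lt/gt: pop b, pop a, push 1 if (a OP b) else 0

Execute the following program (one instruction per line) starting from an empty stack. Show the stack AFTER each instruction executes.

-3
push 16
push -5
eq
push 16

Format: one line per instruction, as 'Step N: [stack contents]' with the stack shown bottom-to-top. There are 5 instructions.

Step 1: [-3]
Step 2: [-3, 16]
Step 3: [-3, 16, -5]
Step 4: [-3, 0]
Step 5: [-3, 0, 16]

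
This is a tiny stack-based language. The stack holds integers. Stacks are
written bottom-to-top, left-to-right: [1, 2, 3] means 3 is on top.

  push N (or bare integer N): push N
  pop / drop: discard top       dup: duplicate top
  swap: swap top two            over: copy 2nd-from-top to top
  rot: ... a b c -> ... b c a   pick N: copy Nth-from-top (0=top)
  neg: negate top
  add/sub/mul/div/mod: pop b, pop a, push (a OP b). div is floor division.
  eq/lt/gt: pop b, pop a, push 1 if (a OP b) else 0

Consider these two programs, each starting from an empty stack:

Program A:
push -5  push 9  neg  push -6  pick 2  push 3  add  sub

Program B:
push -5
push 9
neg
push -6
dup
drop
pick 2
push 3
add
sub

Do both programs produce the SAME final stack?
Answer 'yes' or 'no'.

Program A trace:
  After 'push -5': [-5]
  After 'push 9': [-5, 9]
  After 'neg': [-5, -9]
  After 'push -6': [-5, -9, -6]
  After 'pick 2': [-5, -9, -6, -5]
  After 'push 3': [-5, -9, -6, -5, 3]
  After 'add': [-5, -9, -6, -2]
  After 'sub': [-5, -9, -4]
Program A final stack: [-5, -9, -4]

Program B trace:
  After 'push -5': [-5]
  After 'push 9': [-5, 9]
  After 'neg': [-5, -9]
  After 'push -6': [-5, -9, -6]
  After 'dup': [-5, -9, -6, -6]
  After 'drop': [-5, -9, -6]
  After 'pick 2': [-5, -9, -6, -5]
  After 'push 3': [-5, -9, -6, -5, 3]
  After 'add': [-5, -9, -6, -2]
  After 'sub': [-5, -9, -4]
Program B final stack: [-5, -9, -4]
Same: yes

Answer: yes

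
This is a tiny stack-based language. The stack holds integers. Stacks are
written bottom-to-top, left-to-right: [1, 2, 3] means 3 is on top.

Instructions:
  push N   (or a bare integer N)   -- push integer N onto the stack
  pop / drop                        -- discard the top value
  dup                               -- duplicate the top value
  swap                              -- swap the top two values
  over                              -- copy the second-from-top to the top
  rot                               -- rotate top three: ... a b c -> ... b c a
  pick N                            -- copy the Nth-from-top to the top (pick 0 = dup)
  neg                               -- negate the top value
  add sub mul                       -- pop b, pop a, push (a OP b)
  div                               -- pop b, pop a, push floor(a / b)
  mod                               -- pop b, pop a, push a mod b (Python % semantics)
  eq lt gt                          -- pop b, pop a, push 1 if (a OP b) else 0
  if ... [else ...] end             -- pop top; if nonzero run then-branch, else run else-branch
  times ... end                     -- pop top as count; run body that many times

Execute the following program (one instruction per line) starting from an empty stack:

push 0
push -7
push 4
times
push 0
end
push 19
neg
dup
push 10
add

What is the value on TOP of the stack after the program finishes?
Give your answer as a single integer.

Answer: -9

Derivation:
After 'push 0': [0]
After 'push -7': [0, -7]
After 'push 4': [0, -7, 4]
After 'times': [0, -7]
After 'push 0': [0, -7, 0]
After 'push 0': [0, -7, 0, 0]
After 'push 0': [0, -7, 0, 0, 0]
After 'push 0': [0, -7, 0, 0, 0, 0]
After 'push 19': [0, -7, 0, 0, 0, 0, 19]
After 'neg': [0, -7, 0, 0, 0, 0, -19]
After 'dup': [0, -7, 0, 0, 0, 0, -19, -19]
After 'push 10': [0, -7, 0, 0, 0, 0, -19, -19, 10]
After 'add': [0, -7, 0, 0, 0, 0, -19, -9]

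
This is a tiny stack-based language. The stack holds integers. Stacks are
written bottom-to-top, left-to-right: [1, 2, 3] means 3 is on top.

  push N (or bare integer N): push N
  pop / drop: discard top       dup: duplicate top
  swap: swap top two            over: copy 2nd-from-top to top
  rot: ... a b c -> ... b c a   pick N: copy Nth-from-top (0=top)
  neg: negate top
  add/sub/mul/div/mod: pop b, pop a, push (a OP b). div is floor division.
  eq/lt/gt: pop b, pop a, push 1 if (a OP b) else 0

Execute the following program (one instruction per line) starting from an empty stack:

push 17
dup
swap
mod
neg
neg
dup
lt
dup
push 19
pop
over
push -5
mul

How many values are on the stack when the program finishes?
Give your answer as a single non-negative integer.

Answer: 3

Derivation:
After 'push 17': stack = [17] (depth 1)
After 'dup': stack = [17, 17] (depth 2)
After 'swap': stack = [17, 17] (depth 2)
After 'mod': stack = [0] (depth 1)
After 'neg': stack = [0] (depth 1)
After 'neg': stack = [0] (depth 1)
After 'dup': stack = [0, 0] (depth 2)
After 'lt': stack = [0] (depth 1)
After 'dup': stack = [0, 0] (depth 2)
After 'push 19': stack = [0, 0, 19] (depth 3)
After 'pop': stack = [0, 0] (depth 2)
After 'over': stack = [0, 0, 0] (depth 3)
After 'push -5': stack = [0, 0, 0, -5] (depth 4)
After 'mul': stack = [0, 0, 0] (depth 3)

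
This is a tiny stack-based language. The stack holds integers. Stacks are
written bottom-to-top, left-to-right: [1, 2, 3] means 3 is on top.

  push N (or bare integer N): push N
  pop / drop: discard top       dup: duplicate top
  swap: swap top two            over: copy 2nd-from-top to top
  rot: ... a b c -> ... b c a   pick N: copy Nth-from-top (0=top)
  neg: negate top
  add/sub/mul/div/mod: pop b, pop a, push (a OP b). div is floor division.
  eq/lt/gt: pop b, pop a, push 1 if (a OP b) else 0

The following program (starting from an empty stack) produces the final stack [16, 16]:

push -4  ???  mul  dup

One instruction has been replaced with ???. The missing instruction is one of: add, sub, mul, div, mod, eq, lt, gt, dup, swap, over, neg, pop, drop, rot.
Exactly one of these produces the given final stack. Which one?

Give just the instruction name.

Stack before ???: [-4]
Stack after ???:  [-4, -4]
The instruction that transforms [-4] -> [-4, -4] is: dup

Answer: dup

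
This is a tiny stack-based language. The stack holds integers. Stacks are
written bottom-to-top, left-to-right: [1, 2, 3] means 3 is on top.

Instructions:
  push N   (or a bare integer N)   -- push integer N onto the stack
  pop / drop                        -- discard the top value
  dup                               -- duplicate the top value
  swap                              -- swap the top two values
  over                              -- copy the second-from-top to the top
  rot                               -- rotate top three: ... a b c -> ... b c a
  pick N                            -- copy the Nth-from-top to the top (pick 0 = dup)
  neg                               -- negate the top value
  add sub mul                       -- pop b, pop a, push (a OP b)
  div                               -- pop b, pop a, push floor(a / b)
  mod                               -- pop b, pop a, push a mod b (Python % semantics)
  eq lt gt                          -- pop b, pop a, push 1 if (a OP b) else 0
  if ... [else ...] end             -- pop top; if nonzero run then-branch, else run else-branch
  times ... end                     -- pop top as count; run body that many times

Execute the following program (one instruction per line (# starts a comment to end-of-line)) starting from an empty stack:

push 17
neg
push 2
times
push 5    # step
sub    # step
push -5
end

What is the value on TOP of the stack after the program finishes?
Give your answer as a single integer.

After 'push 17': [17]
After 'neg': [-17]
After 'push 2': [-17, 2]
After 'times': [-17]
After 'push 5': [-17, 5]
After 'sub': [-22]
After 'push -5': [-22, -5]
After 'push 5': [-22, -5, 5]
After 'sub': [-22, -10]
After 'push -5': [-22, -10, -5]

Answer: -5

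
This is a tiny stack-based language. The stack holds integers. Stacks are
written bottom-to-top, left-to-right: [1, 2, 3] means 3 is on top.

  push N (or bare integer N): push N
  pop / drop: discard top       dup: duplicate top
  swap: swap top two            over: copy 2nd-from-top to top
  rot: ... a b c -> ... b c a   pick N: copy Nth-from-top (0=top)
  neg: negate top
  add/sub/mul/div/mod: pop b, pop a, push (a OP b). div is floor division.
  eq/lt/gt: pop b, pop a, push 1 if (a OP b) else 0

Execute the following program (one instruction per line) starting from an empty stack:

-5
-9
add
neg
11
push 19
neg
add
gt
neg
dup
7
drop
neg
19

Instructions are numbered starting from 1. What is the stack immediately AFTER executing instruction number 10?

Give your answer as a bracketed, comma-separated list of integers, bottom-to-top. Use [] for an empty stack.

Answer: [-1]

Derivation:
Step 1 ('-5'): [-5]
Step 2 ('-9'): [-5, -9]
Step 3 ('add'): [-14]
Step 4 ('neg'): [14]
Step 5 ('11'): [14, 11]
Step 6 ('push 19'): [14, 11, 19]
Step 7 ('neg'): [14, 11, -19]
Step 8 ('add'): [14, -8]
Step 9 ('gt'): [1]
Step 10 ('neg'): [-1]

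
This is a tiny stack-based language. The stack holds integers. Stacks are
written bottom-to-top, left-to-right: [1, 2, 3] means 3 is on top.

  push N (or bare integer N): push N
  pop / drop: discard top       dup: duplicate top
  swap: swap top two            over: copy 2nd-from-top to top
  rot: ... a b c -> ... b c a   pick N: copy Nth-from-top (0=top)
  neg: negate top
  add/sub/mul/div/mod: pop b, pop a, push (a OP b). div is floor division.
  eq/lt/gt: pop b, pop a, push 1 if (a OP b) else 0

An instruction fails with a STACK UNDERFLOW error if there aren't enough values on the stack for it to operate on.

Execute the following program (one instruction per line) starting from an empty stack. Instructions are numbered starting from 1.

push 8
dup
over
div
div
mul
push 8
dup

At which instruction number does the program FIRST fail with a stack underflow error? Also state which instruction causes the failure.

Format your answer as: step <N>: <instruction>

Answer: step 6: mul

Derivation:
Step 1 ('push 8'): stack = [8], depth = 1
Step 2 ('dup'): stack = [8, 8], depth = 2
Step 3 ('over'): stack = [8, 8, 8], depth = 3
Step 4 ('div'): stack = [8, 1], depth = 2
Step 5 ('div'): stack = [8], depth = 1
Step 6 ('mul'): needs 2 value(s) but depth is 1 — STACK UNDERFLOW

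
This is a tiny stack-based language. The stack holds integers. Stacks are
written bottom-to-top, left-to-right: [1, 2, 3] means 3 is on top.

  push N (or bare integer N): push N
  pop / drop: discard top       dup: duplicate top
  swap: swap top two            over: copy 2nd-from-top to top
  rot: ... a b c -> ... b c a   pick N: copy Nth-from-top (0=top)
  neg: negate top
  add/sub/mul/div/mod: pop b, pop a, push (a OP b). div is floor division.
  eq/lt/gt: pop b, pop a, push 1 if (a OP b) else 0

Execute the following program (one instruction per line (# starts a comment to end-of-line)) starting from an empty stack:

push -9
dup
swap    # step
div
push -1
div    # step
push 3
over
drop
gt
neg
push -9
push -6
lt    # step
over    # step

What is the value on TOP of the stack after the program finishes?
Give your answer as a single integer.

Answer: 0

Derivation:
After 'push -9': [-9]
After 'dup': [-9, -9]
After 'swap': [-9, -9]
After 'div': [1]
After 'push -1': [1, -1]
After 'div': [-1]
After 'push 3': [-1, 3]
After 'over': [-1, 3, -1]
After 'drop': [-1, 3]
After 'gt': [0]
After 'neg': [0]
After 'push -9': [0, -9]
After 'push -6': [0, -9, -6]
After 'lt': [0, 1]
After 'over': [0, 1, 0]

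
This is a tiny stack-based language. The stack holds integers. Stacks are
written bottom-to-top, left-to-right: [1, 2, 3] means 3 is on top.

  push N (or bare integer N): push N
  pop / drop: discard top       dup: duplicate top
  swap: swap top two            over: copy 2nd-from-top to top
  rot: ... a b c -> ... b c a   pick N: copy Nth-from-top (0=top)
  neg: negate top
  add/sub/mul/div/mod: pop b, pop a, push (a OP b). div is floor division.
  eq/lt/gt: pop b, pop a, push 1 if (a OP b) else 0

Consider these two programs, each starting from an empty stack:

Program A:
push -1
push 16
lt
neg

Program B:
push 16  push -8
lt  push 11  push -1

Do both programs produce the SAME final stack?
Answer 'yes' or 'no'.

Program A trace:
  After 'push -1': [-1]
  After 'push 16': [-1, 16]
  After 'lt': [1]
  After 'neg': [-1]
Program A final stack: [-1]

Program B trace:
  After 'push 16': [16]
  After 'push -8': [16, -8]
  After 'lt': [0]
  After 'push 11': [0, 11]
  After 'push -1': [0, 11, -1]
Program B final stack: [0, 11, -1]
Same: no

Answer: no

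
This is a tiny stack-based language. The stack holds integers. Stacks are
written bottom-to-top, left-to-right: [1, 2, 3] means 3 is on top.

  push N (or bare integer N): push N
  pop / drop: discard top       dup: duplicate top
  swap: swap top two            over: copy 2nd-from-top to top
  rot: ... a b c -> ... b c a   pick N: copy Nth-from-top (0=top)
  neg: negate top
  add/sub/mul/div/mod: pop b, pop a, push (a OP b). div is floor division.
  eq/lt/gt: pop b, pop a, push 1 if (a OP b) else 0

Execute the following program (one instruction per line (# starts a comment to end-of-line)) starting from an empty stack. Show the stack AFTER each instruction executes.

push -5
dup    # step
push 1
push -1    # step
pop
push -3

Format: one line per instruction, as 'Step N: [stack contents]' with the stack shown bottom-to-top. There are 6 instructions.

Step 1: [-5]
Step 2: [-5, -5]
Step 3: [-5, -5, 1]
Step 4: [-5, -5, 1, -1]
Step 5: [-5, -5, 1]
Step 6: [-5, -5, 1, -3]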